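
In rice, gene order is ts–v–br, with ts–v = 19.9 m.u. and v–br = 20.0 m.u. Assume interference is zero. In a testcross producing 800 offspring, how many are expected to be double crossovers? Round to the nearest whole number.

Map distances give recombination frequencies of 0.199 and 0.200 for the two intervals.
With no interference, expected double-crossover frequency = 0.199 × 0.200 = 0.03980.
Expected number = 0.03980 × 800 = 31.84 ≈ 32.

32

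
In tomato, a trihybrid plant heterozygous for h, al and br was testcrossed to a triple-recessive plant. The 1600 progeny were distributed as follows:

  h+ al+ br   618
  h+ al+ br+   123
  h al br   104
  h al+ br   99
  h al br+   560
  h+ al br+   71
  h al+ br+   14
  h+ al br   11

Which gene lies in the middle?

al

The two most frequent reciprocal classes, h+ al+ br and h al br+, are the parental types, so the F1 was h+ al+ br / h al br+.
The two rarest classes, h+ al br and h al+ br+, are the double crossovers. Comparing them with the parentals, only the al allele has switched, so al is the middle locus and the order is h – al – br.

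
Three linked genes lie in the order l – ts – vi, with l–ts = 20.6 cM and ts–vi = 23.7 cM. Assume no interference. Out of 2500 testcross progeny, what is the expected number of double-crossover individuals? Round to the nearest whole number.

Map distances give recombination frequencies of 0.206 and 0.237 for the two intervals.
With no interference, expected double-crossover frequency = 0.206 × 0.237 = 0.04882.
Expected number = 0.04882 × 2500 = 122.06 ≈ 122.

122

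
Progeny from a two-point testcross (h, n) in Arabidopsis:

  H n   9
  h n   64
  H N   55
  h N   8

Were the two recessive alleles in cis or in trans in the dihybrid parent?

The two most frequent classes are H N (55) and h n (64); these are the parental (non-recombinant) types.
So the F1 carried H N on one chromosome and h n on the other — the recessive alleles are on the same chromosome (cis / coupling).

cis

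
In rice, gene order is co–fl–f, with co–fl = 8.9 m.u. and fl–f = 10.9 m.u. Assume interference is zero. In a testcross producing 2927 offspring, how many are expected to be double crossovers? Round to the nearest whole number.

Map distances give recombination frequencies of 0.089 and 0.109 for the two intervals.
With no interference, expected double-crossover frequency = 0.089 × 0.109 = 0.00970.
Expected number = 0.00970 × 2927 = 28.39 ≈ 28.

28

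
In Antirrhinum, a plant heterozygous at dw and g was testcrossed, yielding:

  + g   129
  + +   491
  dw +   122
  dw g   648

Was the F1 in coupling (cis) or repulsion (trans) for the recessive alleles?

cis

The two most frequent classes are + + (491) and dw g (648); these are the parental (non-recombinant) types.
So the F1 carried + + on one chromosome and dw g on the other — the recessive alleles are on the same chromosome (cis / coupling).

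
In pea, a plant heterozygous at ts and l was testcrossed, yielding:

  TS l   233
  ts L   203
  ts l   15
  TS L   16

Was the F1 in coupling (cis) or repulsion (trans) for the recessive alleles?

trans

The two most frequent classes are TS l (233) and ts L (203); these are the parental (non-recombinant) types.
So the F1 carried TS l on one chromosome and ts L on the other — the recessive alleles are on opposite chromosomes (trans / repulsion).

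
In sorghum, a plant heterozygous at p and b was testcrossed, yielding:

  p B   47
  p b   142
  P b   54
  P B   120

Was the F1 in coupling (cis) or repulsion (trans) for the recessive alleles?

cis

The two most frequent classes are P B (120) and p b (142); these are the parental (non-recombinant) types.
So the F1 carried P B on one chromosome and p b on the other — the recessive alleles are on the same chromosome (cis / coupling).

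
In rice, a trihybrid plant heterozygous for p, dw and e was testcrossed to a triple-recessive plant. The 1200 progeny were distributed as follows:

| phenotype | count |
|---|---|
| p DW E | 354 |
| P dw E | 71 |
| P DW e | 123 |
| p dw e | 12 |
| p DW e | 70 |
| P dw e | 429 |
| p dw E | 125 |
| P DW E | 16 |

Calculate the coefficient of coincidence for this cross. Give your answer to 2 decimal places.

The two most frequent reciprocal classes, p DW E and P dw e, are the parental types, so the F1 was p DW E / P dw e.
The two rarest classes, P DW E and p dw e, are the double crossovers. Comparing them with the parentals, only the p allele has switched, so p is the middle locus and the order is e – p – dw.
e–p: (141 + 28)/1200 = 0.1408; p–dw: (248 + 28)/1200 = 0.2300.
Expected DCO frequency = 0.1408 × 0.2300 ≈ 0.03238; observed = 28/1200 ≈ 0.02333.
Coefficient of coincidence = 0.02333/0.03238 ≈ 0.72.

0.72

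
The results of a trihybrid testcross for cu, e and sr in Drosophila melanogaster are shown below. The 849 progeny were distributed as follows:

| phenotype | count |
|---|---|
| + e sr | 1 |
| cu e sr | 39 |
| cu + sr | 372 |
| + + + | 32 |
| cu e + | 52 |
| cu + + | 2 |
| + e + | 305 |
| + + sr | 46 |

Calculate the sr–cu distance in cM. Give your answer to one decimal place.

The two most frequent reciprocal classes, cu + sr and + e +, are the parental types, so the F1 was cu + sr / + e +.
The two rarest classes, cu + + and + e sr, are the double crossovers. Comparing them with the parentals, only the sr allele has switched, so sr is the middle locus and the order is e – sr – cu.
Crossovers in the sr–cu interval produce the single-crossover classes + + sr and cu e + (46 + 52 = 98) plus the double crossovers (3).
RF(sr–cu) = (98 + 3) / 849 = 101/849 = 0.1190 → 11.9 cM.

11.9 cM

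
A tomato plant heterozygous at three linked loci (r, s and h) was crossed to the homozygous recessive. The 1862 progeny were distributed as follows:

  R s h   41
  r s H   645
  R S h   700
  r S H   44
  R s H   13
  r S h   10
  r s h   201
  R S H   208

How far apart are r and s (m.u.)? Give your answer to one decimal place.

5.8 m.u.

The two most frequent reciprocal classes, r s H and R S h, are the parental types, so the F1 was r s H / R S h.
The two rarest classes, R s H and r S h, are the double crossovers. Comparing them with the parentals, only the r allele has switched, so r is the middle locus and the order is h – r – s.
Crossovers in the r–s interval produce the single-crossover classes r S H and R s h (44 + 41 = 85) plus the double crossovers (23).
RF(r–s) = (85 + 23) / 1862 = 108/1862 = 0.0580 → 5.8 m.u.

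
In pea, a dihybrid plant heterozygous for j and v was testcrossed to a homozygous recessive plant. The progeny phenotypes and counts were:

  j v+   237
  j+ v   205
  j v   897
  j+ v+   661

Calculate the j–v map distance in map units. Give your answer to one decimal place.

The two most frequent classes, j+ v+ (661) and j v (897), are the parental types, so the F1 was j+ v+ / j v.
The recombinant classes are j+ v and j v+: 205 + 237 = 442.
Recombination frequency = 442/2000 = 0.2210 ≈ 22.1%, i.e. 22.1 map units.

22.1 map units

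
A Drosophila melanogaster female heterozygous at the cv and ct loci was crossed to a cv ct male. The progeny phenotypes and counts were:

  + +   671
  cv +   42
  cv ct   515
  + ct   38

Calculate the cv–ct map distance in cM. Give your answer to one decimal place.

The two most frequent classes, + + (671) and cv ct (515), are the parental types, so the F1 was + + / cv ct.
The recombinant classes are + ct and cv +: 38 + 42 = 80.
Recombination frequency = 80/1266 = 0.0632 ≈ 6.3%, i.e. 6.3 cM.

6.3 cM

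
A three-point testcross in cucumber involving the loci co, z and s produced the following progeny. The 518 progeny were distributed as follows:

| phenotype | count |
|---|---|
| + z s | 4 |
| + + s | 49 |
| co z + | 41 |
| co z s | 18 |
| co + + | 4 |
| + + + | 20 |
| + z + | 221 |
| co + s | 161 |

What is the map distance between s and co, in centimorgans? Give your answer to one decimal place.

The two most frequent reciprocal classes, co + s and + z +, are the parental types, so the F1 was co + s / + z +.
The two rarest classes, co + + and + z s, are the double crossovers. Comparing them with the parentals, only the s allele has switched, so s is the middle locus and the order is z – s – co.
Crossovers in the s–co interval produce the single-crossover classes + + s and co z + (49 + 41 = 90) plus the double crossovers (8).
RF(s–co) = (90 + 8) / 518 = 98/518 = 0.1892 → 18.9 centimorgans.

18.9 centimorgans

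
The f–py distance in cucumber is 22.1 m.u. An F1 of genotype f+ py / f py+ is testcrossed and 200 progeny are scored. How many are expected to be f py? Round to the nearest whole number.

A map distance of 22.1 m.u. corresponds to a recombination frequency of 0.221.
The F1 is f+ py / f py+, so f py is a recombinant gamete class with expected frequency r/2 = 0.221/2 = 0.1105.
Expected number = 0.1105 × 200 = 22.10 ≈ 22.

22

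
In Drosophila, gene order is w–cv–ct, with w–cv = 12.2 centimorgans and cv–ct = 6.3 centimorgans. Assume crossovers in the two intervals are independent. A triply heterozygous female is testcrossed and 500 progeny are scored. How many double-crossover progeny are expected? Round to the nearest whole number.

Map distances give recombination frequencies of 0.122 and 0.063 for the two intervals.
With no interference, expected double-crossover frequency = 0.122 × 0.063 = 0.00769.
Expected number = 0.00769 × 500 = 3.84 ≈ 4.

4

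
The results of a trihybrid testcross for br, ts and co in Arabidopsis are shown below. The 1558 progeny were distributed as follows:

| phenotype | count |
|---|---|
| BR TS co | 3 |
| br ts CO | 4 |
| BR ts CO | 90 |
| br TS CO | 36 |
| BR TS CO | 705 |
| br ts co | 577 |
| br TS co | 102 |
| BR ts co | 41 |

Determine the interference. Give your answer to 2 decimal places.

0.35

The two most frequent reciprocal classes, BR TS CO and br ts co, are the parental types, so the F1 was BR TS CO / br ts co.
The two rarest classes, BR TS co and br ts CO, are the double crossovers. Comparing them with the parentals, only the co allele has switched, so co is the middle locus and the order is ts – co – br.
ts–co: (192 + 7)/1558 = 0.1277; co–br: (77 + 7)/1558 = 0.0539.
Expected DCO frequency = 0.1277 × 0.0539 ≈ 0.00688; observed = 7/1558 ≈ 0.00449.
Coefficient of coincidence = 0.00449/0.00688 ≈ 0.65; interference = 1 − 0.65 = 0.35.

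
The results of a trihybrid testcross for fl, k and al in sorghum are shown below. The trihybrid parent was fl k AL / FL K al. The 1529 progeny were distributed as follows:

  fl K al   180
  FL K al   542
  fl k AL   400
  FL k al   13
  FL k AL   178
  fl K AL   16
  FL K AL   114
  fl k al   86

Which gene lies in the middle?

The two rarest classes, fl K AL and FL k al, are the double crossovers. Comparing them with the parentals, only the k allele has switched, so k is the middle locus and the order is al – k – fl.

k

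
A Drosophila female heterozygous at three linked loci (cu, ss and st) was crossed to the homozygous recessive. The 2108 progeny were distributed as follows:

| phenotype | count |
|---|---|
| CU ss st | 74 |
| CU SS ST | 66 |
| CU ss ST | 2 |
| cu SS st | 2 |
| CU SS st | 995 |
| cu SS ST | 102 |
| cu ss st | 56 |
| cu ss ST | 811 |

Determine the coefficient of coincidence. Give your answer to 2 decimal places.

The two most frequent reciprocal classes, cu ss ST and CU SS st, are the parental types, so the F1 was cu ss ST / CU SS st.
The two rarest classes, CU ss ST and cu SS st, are the double crossovers. Comparing them with the parentals, only the cu allele has switched, so cu is the middle locus and the order is ss – cu – st.
ss–cu: (176 + 4)/2108 = 0.0854; cu–st: (122 + 4)/2108 = 0.0598.
Expected DCO frequency = 0.0854 × 0.0598 ≈ 0.00511; observed = 4/2108 ≈ 0.00190.
Coefficient of coincidence = 0.00190/0.00511 ≈ 0.37.

0.37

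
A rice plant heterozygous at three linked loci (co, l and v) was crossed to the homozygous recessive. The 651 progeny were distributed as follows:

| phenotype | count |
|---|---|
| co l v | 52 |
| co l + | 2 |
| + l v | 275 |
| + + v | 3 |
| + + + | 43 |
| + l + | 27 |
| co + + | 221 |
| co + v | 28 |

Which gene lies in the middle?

The two most frequent reciprocal classes, + l v and co + +, are the parental types, so the F1 was + l v / co + +.
The two rarest classes, + + v and co l +, are the double crossovers. Comparing them with the parentals, only the l allele has switched, so l is the middle locus and the order is v – l – co.

l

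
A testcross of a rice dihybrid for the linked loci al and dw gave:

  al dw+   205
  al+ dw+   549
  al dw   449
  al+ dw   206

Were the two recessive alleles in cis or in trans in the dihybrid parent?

cis

The two most frequent classes are al+ dw+ (549) and al dw (449); these are the parental (non-recombinant) types.
So the F1 carried al+ dw+ on one chromosome and al dw on the other — the recessive alleles are on the same chromosome (cis / coupling).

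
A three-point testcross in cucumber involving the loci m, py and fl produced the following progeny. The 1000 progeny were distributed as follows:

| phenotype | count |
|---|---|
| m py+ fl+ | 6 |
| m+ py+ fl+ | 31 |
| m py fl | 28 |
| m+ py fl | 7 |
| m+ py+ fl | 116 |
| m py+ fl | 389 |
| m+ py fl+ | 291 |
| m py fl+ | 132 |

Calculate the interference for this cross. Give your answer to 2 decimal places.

The two most frequent reciprocal classes, m py+ fl and m+ py fl+, are the parental types, so the F1 was m py+ fl / m+ py fl+.
The two rarest classes, m py+ fl+ and m+ py fl, are the double crossovers. Comparing them with the parentals, only the fl allele has switched, so fl is the middle locus and the order is m – fl – py.
m–fl: (248 + 13)/1000 = 0.2610; fl–py: (59 + 13)/1000 = 0.0720.
Expected DCO frequency = 0.2610 × 0.0720 ≈ 0.01879; observed = 13/1000 ≈ 0.01300.
Coefficient of coincidence = 0.01300/0.01879 ≈ 0.69; interference = 1 − 0.69 = 0.31.

0.31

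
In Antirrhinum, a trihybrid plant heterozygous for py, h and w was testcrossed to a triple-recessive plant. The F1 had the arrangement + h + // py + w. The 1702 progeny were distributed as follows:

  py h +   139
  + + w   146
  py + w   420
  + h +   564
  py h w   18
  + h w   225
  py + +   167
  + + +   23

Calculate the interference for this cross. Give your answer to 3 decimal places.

The two rarest classes, + + + and py h w, are the double crossovers. Comparing them with the parentals, only the h allele has switched, so h is the middle locus and the order is w – h – py.
w–h: (392 + 41)/1702 = 0.2544; h–py: (285 + 41)/1702 = 0.1915.
Expected DCO frequency = 0.2544 × 0.1915 ≈ 0.04872; observed = 41/1702 ≈ 0.02409.
Coefficient of coincidence = 0.02409/0.04872 ≈ 0.494; interference = 1 − 0.494 = 0.506.

0.506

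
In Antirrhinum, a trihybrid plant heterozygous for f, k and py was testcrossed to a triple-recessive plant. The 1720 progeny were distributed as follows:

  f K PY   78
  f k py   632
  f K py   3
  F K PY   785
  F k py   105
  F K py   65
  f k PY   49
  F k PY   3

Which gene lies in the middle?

k

The two most frequent reciprocal classes, f k py and F K PY, are the parental types, so the F1 was f k py / F K PY.
The two rarest classes, f K py and F k PY, are the double crossovers. Comparing them with the parentals, only the k allele has switched, so k is the middle locus and the order is py – k – f.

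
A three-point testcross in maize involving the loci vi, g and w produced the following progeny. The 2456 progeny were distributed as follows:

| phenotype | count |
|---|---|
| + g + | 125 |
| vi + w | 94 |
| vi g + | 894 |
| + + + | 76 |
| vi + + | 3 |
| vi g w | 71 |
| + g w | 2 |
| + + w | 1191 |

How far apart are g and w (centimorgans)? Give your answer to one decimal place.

The two most frequent reciprocal classes, + + w and vi g +, are the parental types, so the F1 was + + w / vi g +.
The two rarest classes, + g w and vi + +, are the double crossovers. Comparing them with the parentals, only the g allele has switched, so g is the middle locus and the order is vi – g – w.
Crossovers in the g–w interval produce the single-crossover classes + + + and vi g w (76 + 71 = 147) plus the double crossovers (5).
RF(g–w) = (147 + 5) / 2456 = 152/2456 = 0.0619 → 6.2 centimorgans.

6.2 centimorgans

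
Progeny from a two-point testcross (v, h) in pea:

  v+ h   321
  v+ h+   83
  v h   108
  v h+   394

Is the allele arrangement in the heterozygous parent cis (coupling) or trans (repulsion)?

trans

The two most frequent classes are v+ h (321) and v h+ (394); these are the parental (non-recombinant) types.
So the F1 carried v+ h on one chromosome and v h+ on the other — the recessive alleles are on opposite chromosomes (trans / repulsion).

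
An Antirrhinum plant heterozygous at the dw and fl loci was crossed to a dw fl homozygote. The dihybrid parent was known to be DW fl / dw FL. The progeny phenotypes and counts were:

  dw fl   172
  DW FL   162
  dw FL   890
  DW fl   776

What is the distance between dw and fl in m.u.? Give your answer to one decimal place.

16.7 m.u.

The recombinant classes are DW FL and dw fl: 162 + 172 = 334.
Recombination frequency = 334/2000 = 0.1670 ≈ 16.7%, i.e. 16.7 m.u.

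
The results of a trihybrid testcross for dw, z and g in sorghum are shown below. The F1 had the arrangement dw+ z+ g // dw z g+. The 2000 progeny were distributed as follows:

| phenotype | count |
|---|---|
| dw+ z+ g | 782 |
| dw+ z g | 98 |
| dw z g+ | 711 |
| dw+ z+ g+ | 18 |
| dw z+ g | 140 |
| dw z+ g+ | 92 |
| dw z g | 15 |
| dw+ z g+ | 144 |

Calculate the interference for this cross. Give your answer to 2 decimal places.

0.07

The two rarest classes, dw+ z+ g+ and dw z g, are the double crossovers. Comparing them with the parentals, only the g allele has switched, so g is the middle locus and the order is dw – g – z.
dw–g: (284 + 33)/2000 = 0.1585; g–z: (190 + 33)/2000 = 0.1115.
Expected DCO frequency = 0.1585 × 0.1115 ≈ 0.01767; observed = 33/2000 ≈ 0.01650.
Coefficient of coincidence = 0.01650/0.01767 ≈ 0.93; interference = 1 − 0.93 = 0.07.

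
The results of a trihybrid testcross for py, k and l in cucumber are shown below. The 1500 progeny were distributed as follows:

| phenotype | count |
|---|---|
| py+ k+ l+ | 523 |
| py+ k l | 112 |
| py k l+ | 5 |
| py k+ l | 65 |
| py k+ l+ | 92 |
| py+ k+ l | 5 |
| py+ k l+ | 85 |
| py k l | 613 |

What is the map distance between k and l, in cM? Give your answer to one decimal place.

10.7 cM

The two most frequent reciprocal classes, py+ k+ l+ and py k l, are the parental types, so the F1 was py+ k+ l+ / py k l.
The two rarest classes, py+ k+ l and py k l+, are the double crossovers. Comparing them with the parentals, only the l allele has switched, so l is the middle locus and the order is k – l – py.
Crossovers in the k–l interval produce the single-crossover classes py+ k l+ and py k+ l (85 + 65 = 150) plus the double crossovers (10).
RF(k–l) = (150 + 10) / 1500 = 160/1500 = 0.1067 → 10.7 cM.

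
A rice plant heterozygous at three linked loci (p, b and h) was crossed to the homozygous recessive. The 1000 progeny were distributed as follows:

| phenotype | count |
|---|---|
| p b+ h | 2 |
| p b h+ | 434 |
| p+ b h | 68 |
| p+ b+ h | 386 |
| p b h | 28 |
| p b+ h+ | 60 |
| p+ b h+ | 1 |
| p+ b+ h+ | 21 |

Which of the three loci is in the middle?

p

The two most frequent reciprocal classes, p b h+ and p+ b+ h, are the parental types, so the F1 was p b h+ / p+ b+ h.
The two rarest classes, p+ b h+ and p b+ h, are the double crossovers. Comparing them with the parentals, only the p allele has switched, so p is the middle locus and the order is h – p – b.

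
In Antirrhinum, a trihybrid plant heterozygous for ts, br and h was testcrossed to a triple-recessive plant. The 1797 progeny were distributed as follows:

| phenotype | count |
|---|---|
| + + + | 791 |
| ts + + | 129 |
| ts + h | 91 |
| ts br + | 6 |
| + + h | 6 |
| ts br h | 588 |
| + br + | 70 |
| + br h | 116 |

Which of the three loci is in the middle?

The two most frequent reciprocal classes, + + + and ts br h, are the parental types, so the F1 was + + + / ts br h.
The two rarest classes, + + h and ts br +, are the double crossovers. Comparing them with the parentals, only the h allele has switched, so h is the middle locus and the order is br – h – ts.

h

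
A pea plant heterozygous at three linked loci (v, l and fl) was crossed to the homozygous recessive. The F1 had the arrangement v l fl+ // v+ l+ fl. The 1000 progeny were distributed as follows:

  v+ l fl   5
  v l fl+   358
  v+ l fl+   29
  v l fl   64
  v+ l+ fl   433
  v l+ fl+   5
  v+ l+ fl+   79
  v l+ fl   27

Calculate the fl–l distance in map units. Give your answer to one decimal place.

15.3 map units

The two rarest classes, v l+ fl+ and v+ l fl, are the double crossovers. Comparing them with the parentals, only the l allele has switched, so l is the middle locus and the order is v – l – fl.
Crossovers in the l–fl interval produce the single-crossover classes v l fl and v+ l+ fl+ (64 + 79 = 143) plus the double crossovers (10).
RF(l–fl) = (143 + 10) / 1000 = 153/1000 = 0.1530 → 15.3 map units.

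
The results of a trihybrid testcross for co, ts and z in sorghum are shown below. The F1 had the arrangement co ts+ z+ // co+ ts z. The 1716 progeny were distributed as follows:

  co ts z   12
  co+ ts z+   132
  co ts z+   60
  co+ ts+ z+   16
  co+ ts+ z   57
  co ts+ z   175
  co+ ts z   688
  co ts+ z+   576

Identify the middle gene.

The two rarest classes, co+ ts+ z+ and co ts z, are the double crossovers. Comparing them with the parentals, only the co allele has switched, so co is the middle locus and the order is ts – co – z.

co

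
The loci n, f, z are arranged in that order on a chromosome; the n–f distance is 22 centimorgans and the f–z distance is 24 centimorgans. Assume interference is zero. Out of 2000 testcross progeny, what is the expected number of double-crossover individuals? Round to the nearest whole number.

106

Map distances give recombination frequencies of 0.220 and 0.240 for the two intervals.
With no interference, expected double-crossover frequency = 0.220 × 0.240 = 0.05280.
Expected number = 0.05280 × 2000 = 105.60 ≈ 106.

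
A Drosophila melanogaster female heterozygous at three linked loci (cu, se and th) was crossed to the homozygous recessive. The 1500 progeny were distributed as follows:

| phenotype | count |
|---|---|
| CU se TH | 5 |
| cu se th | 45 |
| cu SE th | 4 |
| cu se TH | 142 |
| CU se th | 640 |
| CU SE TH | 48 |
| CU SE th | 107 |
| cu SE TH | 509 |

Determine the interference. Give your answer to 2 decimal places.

The two most frequent reciprocal classes, CU se th and cu SE TH, are the parental types, so the F1 was CU se th / cu SE TH.
The two rarest classes, CU se TH and cu SE th, are the double crossovers. Comparing them with the parentals, only the th allele has switched, so th is the middle locus and the order is cu – th – se.
cu–th: (93 + 9)/1500 = 0.0680; th–se: (249 + 9)/1500 = 0.1720.
Expected DCO frequency = 0.0680 × 0.1720 ≈ 0.01170; observed = 9/1500 ≈ 0.00600.
Coefficient of coincidence = 0.00600/0.01170 ≈ 0.51; interference = 1 − 0.51 = 0.49.

0.49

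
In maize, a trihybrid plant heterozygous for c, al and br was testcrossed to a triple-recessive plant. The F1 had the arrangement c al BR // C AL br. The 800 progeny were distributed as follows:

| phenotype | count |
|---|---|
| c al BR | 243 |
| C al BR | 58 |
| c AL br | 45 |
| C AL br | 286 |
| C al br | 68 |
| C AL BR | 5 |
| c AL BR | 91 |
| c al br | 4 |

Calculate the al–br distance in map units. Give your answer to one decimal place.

21.0 map units

The two rarest classes, c al br and C AL BR, are the double crossovers. Comparing them with the parentals, only the br allele has switched, so br is the middle locus and the order is c – br – al.
Crossovers in the br–al interval produce the single-crossover classes c AL BR and C al br (91 + 68 = 159) plus the double crossovers (9).
RF(br–al) = (159 + 9) / 800 = 168/800 = 0.2100 → 21.0 map units.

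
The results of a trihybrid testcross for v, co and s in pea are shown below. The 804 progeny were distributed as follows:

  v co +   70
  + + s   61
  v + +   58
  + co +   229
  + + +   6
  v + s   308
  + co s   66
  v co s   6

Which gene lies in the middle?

co

The two most frequent reciprocal classes, v + s and + co +, are the parental types, so the F1 was v + s / + co +.
The two rarest classes, v co s and + + +, are the double crossovers. Comparing them with the parentals, only the co allele has switched, so co is the middle locus and the order is s – co – v.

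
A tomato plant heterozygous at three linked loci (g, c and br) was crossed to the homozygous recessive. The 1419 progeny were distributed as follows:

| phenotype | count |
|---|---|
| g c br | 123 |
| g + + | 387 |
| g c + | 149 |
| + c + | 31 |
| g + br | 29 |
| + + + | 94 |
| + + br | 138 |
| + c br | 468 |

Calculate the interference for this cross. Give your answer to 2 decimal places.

0.11

The two most frequent reciprocal classes, g + + and + c br, are the parental types, so the F1 was g + + / + c br.
The two rarest classes, g + br and + c +, are the double crossovers. Comparing them with the parentals, only the br allele has switched, so br is the middle locus and the order is g – br – c.
g–br: (217 + 60)/1419 = 0.1952; br–c: (287 + 60)/1419 = 0.2445.
Expected DCO frequency = 0.1952 × 0.2445 ≈ 0.04773; observed = 60/1419 ≈ 0.04228.
Coefficient of coincidence = 0.04228/0.04773 ≈ 0.89; interference = 1 − 0.89 = 0.11.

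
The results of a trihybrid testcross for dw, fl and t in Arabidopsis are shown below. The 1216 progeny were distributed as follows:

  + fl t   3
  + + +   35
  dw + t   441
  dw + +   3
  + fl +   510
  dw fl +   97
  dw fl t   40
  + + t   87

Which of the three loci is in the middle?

t

The two most frequent reciprocal classes, + fl + and dw + t, are the parental types, so the F1 was + fl + / dw + t.
The two rarest classes, + fl t and dw + +, are the double crossovers. Comparing them with the parentals, only the t allele has switched, so t is the middle locus and the order is fl – t – dw.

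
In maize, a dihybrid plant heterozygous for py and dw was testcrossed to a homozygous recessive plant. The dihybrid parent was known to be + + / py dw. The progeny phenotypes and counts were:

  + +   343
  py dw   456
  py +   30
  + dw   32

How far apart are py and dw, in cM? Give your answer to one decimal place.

The recombinant classes are + dw and py +: 32 + 30 = 62.
Recombination frequency = 62/861 = 0.0720 ≈ 7.2%, i.e. 7.2 cM.

7.2 cM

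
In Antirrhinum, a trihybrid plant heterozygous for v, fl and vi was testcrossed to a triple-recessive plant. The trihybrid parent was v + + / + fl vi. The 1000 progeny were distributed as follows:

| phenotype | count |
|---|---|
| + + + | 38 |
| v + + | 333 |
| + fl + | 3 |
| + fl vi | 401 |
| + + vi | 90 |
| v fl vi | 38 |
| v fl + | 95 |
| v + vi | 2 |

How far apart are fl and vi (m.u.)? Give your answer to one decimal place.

19.0 m.u.

The two rarest classes, v + vi and + fl +, are the double crossovers. Comparing them with the parentals, only the vi allele has switched, so vi is the middle locus and the order is fl – vi – v.
Crossovers in the fl–vi interval produce the single-crossover classes v fl + and + + vi (95 + 90 = 185) plus the double crossovers (5).
RF(fl–vi) = (185 + 5) / 1000 = 190/1000 = 0.1900 → 19.0 m.u.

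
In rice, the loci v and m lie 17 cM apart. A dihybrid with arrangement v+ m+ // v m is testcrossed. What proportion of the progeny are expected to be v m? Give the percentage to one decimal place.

41.5%

A map distance of 17 cM corresponds to a recombination frequency of 0.170.
The F1 is v+ m+ / v m, so v m is a parental gamete class with expected frequency (1 − r)/2 = 0.830/2 = 0.4150.
That is 0.4150 = 41.5% of the progeny.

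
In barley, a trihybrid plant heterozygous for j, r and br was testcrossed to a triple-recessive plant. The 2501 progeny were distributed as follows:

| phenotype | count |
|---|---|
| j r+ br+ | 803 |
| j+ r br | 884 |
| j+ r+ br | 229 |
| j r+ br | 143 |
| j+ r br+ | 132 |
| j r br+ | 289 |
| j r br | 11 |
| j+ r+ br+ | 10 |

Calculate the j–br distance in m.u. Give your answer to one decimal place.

The two most frequent reciprocal classes, j+ r br and j r+ br+, are the parental types, so the F1 was j+ r br / j r+ br+.
The two rarest classes, j r br and j+ r+ br+, are the double crossovers. Comparing them with the parentals, only the j allele has switched, so j is the middle locus and the order is r – j – br.
Crossovers in the j–br interval produce the single-crossover classes j+ r br+ and j r+ br (132 + 143 = 275) plus the double crossovers (21).
RF(j–br) = (275 + 21) / 2501 = 296/2501 = 0.1184 → 11.8 m.u.

11.8 m.u.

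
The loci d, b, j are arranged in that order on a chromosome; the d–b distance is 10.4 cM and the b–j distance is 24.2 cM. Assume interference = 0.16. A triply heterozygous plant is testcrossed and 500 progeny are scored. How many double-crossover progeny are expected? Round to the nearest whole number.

11

Map distances give recombination frequencies of 0.104 and 0.242 for the two intervals.
With interference 0.16 (so coincidence = 0.84), expected double-crossover frequency = 0.104 × 0.242 × 0.84 = 0.02114.
Expected number = 0.02114 × 500 = 10.57 ≈ 11.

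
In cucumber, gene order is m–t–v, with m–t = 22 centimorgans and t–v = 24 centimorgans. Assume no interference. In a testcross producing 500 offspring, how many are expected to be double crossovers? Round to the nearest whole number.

26

Map distances give recombination frequencies of 0.220 and 0.240 for the two intervals.
With no interference, expected double-crossover frequency = 0.220 × 0.240 = 0.05280.
Expected number = 0.05280 × 500 = 26.40 ≈ 26.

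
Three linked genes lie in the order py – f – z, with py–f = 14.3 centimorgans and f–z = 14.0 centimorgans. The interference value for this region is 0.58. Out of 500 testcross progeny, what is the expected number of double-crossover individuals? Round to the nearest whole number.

4

Map distances give recombination frequencies of 0.143 and 0.140 for the two intervals.
With interference 0.58 (so coincidence = 0.42), expected double-crossover frequency = 0.143 × 0.140 × 0.42 = 0.00841.
Expected number = 0.00841 × 500 = 4.20 ≈ 4.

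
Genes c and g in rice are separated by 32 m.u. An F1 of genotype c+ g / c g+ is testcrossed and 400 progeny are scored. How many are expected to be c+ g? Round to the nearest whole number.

A map distance of 32 m.u. corresponds to a recombination frequency of 0.320.
The F1 is c+ g / c g+, so c+ g is a parental gamete class with expected frequency (1 − r)/2 = 0.680/2 = 0.3400.
Expected number = 0.3400 × 400 = 136.00 ≈ 136.

136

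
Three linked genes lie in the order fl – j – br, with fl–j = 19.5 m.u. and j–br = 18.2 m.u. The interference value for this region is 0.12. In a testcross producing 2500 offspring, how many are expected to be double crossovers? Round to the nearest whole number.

Map distances give recombination frequencies of 0.195 and 0.182 for the two intervals.
With interference 0.12 (so coincidence = 0.88), expected double-crossover frequency = 0.195 × 0.182 × 0.88 = 0.03123.
Expected number = 0.03123 × 2500 = 78.08 ≈ 78.

78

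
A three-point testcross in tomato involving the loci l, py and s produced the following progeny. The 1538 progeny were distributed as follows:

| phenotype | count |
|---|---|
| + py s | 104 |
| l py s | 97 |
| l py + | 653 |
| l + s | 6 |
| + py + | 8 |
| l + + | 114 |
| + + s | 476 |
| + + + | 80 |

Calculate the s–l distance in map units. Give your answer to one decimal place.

12.4 map units

The two most frequent reciprocal classes, l py + and + + s, are the parental types, so the F1 was l py + / + + s.
The two rarest classes, + py + and l + s, are the double crossovers. Comparing them with the parentals, only the l allele has switched, so l is the middle locus and the order is s – l – py.
Crossovers in the s–l interval produce the single-crossover classes l py s and + + + (97 + 80 = 177) plus the double crossovers (14).
RF(s–l) = (177 + 14) / 1538 = 191/1538 = 0.1242 → 12.4 map units.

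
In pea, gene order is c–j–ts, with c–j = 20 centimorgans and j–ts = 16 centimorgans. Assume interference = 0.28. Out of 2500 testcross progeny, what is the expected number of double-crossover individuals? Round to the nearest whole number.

Map distances give recombination frequencies of 0.200 and 0.160 for the two intervals.
With interference 0.28 (so coincidence = 0.72), expected double-crossover frequency = 0.200 × 0.160 × 0.72 = 0.02304.
Expected number = 0.02304 × 2500 = 57.60 ≈ 58.

58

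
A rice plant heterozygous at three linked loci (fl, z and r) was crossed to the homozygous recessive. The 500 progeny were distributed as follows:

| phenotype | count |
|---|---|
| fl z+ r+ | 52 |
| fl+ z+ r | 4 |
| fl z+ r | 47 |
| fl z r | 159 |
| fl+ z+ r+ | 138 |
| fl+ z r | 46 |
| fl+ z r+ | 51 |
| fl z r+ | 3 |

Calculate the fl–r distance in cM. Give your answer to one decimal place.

21.0 cM

The two most frequent reciprocal classes, fl+ z+ r+ and fl z r, are the parental types, so the F1 was fl+ z+ r+ / fl z r.
The two rarest classes, fl+ z+ r and fl z r+, are the double crossovers. Comparing them with the parentals, only the r allele has switched, so r is the middle locus and the order is z – r – fl.
Crossovers in the r–fl interval produce the single-crossover classes fl z+ r+ and fl+ z r (52 + 46 = 98) plus the double crossovers (7).
RF(r–fl) = (98 + 7) / 500 = 105/500 = 0.2100 → 21.0 cM.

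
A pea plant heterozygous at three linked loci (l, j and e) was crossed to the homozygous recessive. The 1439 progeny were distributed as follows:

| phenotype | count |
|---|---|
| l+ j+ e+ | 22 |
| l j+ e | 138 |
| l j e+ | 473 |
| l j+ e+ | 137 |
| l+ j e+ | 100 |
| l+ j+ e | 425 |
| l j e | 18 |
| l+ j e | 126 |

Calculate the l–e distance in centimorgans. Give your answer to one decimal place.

The two most frequent reciprocal classes, l+ j+ e and l j e+, are the parental types, so the F1 was l+ j+ e / l j e+.
The two rarest classes, l+ j+ e+ and l j e, are the double crossovers. Comparing them with the parentals, only the e allele has switched, so e is the middle locus and the order is l – e – j.
Crossovers in the l–e interval produce the single-crossover classes l j+ e and l+ j e+ (138 + 100 = 238) plus the double crossovers (40).
RF(l–e) = (238 + 40) / 1439 = 278/1439 = 0.1932 → 19.3 centimorgans.

19.3 centimorgans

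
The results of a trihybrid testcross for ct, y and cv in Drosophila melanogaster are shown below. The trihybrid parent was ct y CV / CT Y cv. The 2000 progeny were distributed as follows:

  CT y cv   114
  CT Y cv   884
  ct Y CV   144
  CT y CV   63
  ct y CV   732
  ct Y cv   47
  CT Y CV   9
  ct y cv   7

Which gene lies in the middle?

The two rarest classes, ct y cv and CT Y CV, are the double crossovers. Comparing them with the parentals, only the cv allele has switched, so cv is the middle locus and the order is ct – cv – y.

cv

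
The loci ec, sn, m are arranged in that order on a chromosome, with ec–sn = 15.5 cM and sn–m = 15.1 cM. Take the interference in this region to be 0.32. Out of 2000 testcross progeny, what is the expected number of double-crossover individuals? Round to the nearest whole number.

Map distances give recombination frequencies of 0.155 and 0.151 for the two intervals.
With interference 0.32 (so coincidence = 0.68), expected double-crossover frequency = 0.155 × 0.151 × 0.68 = 0.01592.
Expected number = 0.01592 × 2000 = 31.83 ≈ 32.

32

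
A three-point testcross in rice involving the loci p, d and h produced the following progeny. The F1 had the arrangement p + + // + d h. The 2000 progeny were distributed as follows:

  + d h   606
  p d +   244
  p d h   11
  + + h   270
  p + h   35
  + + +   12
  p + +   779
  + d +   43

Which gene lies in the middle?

The two rarest classes, + + + and p d h, are the double crossovers. Comparing them with the parentals, only the p allele has switched, so p is the middle locus and the order is d – p – h.

p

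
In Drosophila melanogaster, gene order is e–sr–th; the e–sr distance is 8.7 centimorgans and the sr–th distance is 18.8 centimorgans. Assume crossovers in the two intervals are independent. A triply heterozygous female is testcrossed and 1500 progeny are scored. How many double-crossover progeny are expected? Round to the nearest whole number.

25

Map distances give recombination frequencies of 0.087 and 0.188 for the two intervals.
With no interference, expected double-crossover frequency = 0.087 × 0.188 = 0.01636.
Expected number = 0.01636 × 1500 = 24.53 ≈ 25.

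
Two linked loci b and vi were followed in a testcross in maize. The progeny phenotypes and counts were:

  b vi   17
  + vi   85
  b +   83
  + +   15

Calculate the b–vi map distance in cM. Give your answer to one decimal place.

The two most frequent classes, + vi (85) and b + (83), are the parental types, so the F1 was + vi / b +.
The recombinant classes are + + and b vi: 15 + 17 = 32.
Recombination frequency = 32/200 = 0.1600 ≈ 16.0%, i.e. 16.0 cM.

16.0 cM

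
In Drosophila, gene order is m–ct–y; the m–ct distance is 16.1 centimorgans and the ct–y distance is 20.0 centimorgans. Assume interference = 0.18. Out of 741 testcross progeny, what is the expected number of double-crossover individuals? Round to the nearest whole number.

20

Map distances give recombination frequencies of 0.161 and 0.200 for the two intervals.
With interference 0.18 (so coincidence = 0.82), expected double-crossover frequency = 0.161 × 0.200 × 0.82 = 0.02640.
Expected number = 0.02640 × 741 = 19.57 ≈ 20.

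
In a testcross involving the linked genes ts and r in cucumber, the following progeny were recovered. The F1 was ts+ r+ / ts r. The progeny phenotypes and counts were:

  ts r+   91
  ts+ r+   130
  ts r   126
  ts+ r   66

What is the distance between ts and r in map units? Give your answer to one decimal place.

The recombinant classes are ts+ r and ts r+: 66 + 91 = 157.
Recombination frequency = 157/413 = 0.3801 ≈ 38.0%, i.e. 38.0 map units.

38.0 map units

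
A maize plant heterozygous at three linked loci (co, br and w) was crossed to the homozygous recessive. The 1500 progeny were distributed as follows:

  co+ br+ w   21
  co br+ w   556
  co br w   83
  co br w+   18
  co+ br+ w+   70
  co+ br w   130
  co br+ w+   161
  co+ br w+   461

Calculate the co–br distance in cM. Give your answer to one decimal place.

The two most frequent reciprocal classes, co br+ w and co+ br w+, are the parental types, so the F1 was co br+ w / co+ br w+.
The two rarest classes, co+ br+ w and co br w+, are the double crossovers. Comparing them with the parentals, only the co allele has switched, so co is the middle locus and the order is w – co – br.
Crossovers in the co–br interval produce the single-crossover classes co br w and co+ br+ w+ (83 + 70 = 153) plus the double crossovers (39).
RF(co–br) = (153 + 39) / 1500 = 192/1500 = 0.1280 → 12.8 cM.

12.8 cM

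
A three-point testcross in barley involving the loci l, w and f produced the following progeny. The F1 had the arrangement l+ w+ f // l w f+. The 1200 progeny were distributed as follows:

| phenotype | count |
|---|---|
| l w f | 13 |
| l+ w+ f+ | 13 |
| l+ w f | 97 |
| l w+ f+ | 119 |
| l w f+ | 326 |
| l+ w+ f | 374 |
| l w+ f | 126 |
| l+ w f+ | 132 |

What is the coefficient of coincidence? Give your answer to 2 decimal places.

The two rarest classes, l+ w+ f+ and l w f, are the double crossovers. Comparing them with the parentals, only the f allele has switched, so f is the middle locus and the order is l – f – w.
l–f: (258 + 26)/1200 = 0.2367; f–w: (216 + 26)/1200 = 0.2017.
Expected DCO frequency = 0.2367 × 0.2017 ≈ 0.04774; observed = 26/1200 ≈ 0.02167.
Coefficient of coincidence = 0.02167/0.04774 ≈ 0.45.

0.45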